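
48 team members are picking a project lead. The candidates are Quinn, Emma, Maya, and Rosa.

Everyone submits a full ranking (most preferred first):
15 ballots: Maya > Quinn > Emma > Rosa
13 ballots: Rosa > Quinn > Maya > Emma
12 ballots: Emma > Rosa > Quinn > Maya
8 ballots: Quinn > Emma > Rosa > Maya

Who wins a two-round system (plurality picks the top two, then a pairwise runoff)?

Round 1 first-place votes: Quinn 8, Emma 12, Maya 15, Rosa 13. Maya and Rosa advance.
Runoff: Maya is ranked above Rosa on 15 ballots, Rosa above Maya on 33.

Rosa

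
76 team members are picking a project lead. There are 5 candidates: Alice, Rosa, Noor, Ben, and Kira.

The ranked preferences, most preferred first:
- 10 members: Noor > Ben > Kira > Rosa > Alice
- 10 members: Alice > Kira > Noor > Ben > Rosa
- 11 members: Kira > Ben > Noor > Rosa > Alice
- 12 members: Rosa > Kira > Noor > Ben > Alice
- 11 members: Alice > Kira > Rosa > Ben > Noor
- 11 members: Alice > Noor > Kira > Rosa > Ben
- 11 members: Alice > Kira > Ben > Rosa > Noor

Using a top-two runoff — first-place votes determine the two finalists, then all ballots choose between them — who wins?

Alice

Round 1 first-place votes: Alice 43, Rosa 12, Noor 10, Ben 0, Kira 11. Alice and Rosa advance.
Runoff: Alice is ranked above Rosa on 43 ballots, Rosa above Alice on 33.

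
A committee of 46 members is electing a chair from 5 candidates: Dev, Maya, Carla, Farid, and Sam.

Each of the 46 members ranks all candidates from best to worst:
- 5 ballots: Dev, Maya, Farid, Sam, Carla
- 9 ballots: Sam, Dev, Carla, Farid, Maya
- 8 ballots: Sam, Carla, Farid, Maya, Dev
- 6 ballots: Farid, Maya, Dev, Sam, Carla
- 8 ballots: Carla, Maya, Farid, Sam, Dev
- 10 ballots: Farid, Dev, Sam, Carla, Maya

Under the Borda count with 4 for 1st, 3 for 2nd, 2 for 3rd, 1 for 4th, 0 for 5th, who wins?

Farid

Dev: 5×4 + 9×3 + 8×0 + 6×2 + 8×0 + 10×3 = 89
Maya: 5×3 + 9×0 + 8×1 + 6×3 + 8×3 + 10×0 = 65
Carla: 5×0 + 9×2 + 8×3 + 6×0 + 8×4 + 10×1 = 84
Farid: 5×2 + 9×1 + 8×2 + 6×4 + 8×2 + 10×4 = 115
Sam: 5×1 + 9×4 + 8×4 + 6×1 + 8×1 + 10×2 = 107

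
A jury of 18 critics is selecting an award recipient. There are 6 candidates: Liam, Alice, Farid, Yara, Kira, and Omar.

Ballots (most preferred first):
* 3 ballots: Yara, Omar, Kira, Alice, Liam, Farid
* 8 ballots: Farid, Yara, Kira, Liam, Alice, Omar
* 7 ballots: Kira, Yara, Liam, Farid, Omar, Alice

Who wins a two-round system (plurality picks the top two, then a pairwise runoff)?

Kira

Round 1 first-place votes: Liam 0, Alice 0, Farid 8, Yara 3, Kira 7, Omar 0. Farid and Kira advance.
Runoff: Farid is ranked above Kira on 8 ballots, Kira above Farid on 10.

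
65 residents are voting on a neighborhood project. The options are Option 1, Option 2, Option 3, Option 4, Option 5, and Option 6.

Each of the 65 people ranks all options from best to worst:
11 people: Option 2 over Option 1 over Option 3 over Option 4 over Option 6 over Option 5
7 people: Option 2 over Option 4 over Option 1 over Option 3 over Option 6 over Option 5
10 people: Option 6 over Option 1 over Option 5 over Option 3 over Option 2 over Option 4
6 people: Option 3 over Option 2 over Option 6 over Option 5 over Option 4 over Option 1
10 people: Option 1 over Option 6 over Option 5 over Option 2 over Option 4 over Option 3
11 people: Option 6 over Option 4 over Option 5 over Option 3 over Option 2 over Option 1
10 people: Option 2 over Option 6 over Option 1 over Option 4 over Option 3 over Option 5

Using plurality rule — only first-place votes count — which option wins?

First-place votes: Option 1 10, Option 2 28, Option 3 6, Option 4 0, Option 5 0, Option 6 21.

Option 2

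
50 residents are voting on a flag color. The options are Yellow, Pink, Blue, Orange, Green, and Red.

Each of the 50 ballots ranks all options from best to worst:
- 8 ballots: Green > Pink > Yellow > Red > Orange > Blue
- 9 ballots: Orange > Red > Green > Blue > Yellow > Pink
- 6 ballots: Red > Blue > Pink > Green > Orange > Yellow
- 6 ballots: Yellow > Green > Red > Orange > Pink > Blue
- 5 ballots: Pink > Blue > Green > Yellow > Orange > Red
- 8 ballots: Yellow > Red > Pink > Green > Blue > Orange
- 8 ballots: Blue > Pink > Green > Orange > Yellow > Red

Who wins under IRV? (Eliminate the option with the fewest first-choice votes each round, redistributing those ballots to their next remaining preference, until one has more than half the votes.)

Blue

Round 1: Yellow 14, Pink 5, Blue 8, Orange 9, Green 8, Red 6. Pink eliminated.
Round 2: Yellow 14, Blue 13, Orange 9, Green 8, Red 6. Red eliminated.
Round 3: Yellow 14, Blue 19, Orange 9, Green 8. Green eliminated.
Round 4: Yellow 22, Blue 19, Orange 9. Orange eliminated.
Round 5: Yellow 22, Blue 28. Blue has a majority (≥26).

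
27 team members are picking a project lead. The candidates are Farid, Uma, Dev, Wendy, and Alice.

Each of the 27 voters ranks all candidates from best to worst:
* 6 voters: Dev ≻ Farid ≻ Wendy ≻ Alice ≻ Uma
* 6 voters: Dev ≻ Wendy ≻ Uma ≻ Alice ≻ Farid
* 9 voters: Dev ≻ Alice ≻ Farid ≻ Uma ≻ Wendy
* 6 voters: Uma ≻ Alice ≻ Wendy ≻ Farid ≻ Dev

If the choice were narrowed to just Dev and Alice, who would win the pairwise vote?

Dev is ranked above Alice on 21 ballots; Alice above Dev on 6.

Dev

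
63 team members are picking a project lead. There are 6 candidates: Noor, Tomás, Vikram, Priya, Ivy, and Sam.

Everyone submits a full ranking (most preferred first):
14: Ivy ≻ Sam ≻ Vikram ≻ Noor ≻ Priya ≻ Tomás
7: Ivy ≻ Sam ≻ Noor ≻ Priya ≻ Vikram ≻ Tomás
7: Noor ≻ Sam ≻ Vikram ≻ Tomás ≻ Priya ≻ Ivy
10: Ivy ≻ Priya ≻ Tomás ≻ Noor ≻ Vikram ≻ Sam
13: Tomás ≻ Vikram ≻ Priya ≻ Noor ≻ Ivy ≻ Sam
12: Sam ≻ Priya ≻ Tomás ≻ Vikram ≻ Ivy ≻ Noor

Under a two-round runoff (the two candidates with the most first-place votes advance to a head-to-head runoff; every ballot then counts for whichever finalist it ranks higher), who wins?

Tomás

Round 1 first-place votes: Noor 7, Tomás 13, Vikram 0, Priya 0, Ivy 31, Sam 12. Ivy and Tomás advance.
Runoff: Ivy is ranked above Tomás on 31 ballots, Tomás above Ivy on 32.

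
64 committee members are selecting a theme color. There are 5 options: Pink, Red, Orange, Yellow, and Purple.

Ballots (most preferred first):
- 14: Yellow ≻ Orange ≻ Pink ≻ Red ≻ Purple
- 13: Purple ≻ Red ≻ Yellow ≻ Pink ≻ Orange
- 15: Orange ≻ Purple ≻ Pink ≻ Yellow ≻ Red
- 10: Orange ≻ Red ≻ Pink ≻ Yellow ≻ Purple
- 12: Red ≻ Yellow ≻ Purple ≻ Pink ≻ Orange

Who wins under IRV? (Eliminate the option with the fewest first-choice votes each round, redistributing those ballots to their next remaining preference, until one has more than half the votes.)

Round 1: Pink 0, Red 12, Orange 25, Yellow 14, Purple 13. Pink eliminated.
Round 2: Red 12, Orange 25, Yellow 14, Purple 13. Red eliminated.
Round 3: Orange 25, Yellow 26, Purple 13. Purple eliminated.
Round 4: Orange 25, Yellow 39. Yellow has a majority (≥33).

Yellow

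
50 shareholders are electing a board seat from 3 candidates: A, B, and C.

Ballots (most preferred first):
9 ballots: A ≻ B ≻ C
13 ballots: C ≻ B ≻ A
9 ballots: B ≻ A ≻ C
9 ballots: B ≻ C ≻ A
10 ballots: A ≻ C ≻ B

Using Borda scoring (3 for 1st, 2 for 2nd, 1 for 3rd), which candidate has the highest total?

A: 9×3 + 13×1 + 9×2 + 9×1 + 10×3 = 97
B: 9×2 + 13×2 + 9×3 + 9×3 + 10×1 = 108
C: 9×1 + 13×3 + 9×1 + 9×2 + 10×2 = 95

B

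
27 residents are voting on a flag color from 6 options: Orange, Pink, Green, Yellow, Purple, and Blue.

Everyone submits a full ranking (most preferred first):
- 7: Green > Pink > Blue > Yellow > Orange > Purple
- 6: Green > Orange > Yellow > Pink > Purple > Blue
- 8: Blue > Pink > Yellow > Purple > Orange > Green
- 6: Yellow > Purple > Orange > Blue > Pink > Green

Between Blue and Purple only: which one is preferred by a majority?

Blue is ranked above Purple on 15 ballots; Purple above Blue on 12.

Blue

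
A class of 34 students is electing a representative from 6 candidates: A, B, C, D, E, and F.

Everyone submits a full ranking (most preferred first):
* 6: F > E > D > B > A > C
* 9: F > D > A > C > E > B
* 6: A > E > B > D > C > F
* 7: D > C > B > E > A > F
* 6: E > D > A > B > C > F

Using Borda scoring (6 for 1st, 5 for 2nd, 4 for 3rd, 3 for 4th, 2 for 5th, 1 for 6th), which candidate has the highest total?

A: 6×2 + 9×4 + 6×6 + 7×2 + 6×4 = 122
B: 6×3 + 9×1 + 6×4 + 7×4 + 6×3 = 97
C: 6×1 + 9×3 + 6×2 + 7×5 + 6×2 = 92
D: 6×4 + 9×5 + 6×3 + 7×6 + 6×5 = 159
E: 6×5 + 9×2 + 6×5 + 7×3 + 6×6 = 135
F: 6×6 + 9×6 + 6×1 + 7×1 + 6×1 = 109

D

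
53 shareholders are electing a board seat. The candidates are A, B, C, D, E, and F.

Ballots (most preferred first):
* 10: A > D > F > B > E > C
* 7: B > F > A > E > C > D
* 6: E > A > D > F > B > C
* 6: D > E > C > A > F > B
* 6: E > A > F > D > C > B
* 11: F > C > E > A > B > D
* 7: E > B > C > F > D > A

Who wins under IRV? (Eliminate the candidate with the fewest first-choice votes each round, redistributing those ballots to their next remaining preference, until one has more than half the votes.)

F

Round 1: A 10, B 7, C 0, D 6, E 19, F 11. C eliminated.
Round 2: A 10, B 7, D 6, E 19, F 11. D eliminated.
Round 3: A 10, B 7, E 25, F 11. B eliminated.
Round 4: A 10, E 25, F 18. A eliminated.
Round 5: E 25, F 28. F has a majority (≥27).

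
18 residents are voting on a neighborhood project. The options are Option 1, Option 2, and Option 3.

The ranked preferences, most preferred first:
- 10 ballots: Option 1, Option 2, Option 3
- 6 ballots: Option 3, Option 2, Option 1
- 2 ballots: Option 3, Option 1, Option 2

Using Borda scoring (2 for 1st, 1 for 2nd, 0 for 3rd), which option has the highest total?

Option 1: 10×2 + 6×0 + 2×1 = 22
Option 2: 10×1 + 6×1 + 2×0 = 16
Option 3: 10×0 + 6×2 + 2×2 = 16

Option 1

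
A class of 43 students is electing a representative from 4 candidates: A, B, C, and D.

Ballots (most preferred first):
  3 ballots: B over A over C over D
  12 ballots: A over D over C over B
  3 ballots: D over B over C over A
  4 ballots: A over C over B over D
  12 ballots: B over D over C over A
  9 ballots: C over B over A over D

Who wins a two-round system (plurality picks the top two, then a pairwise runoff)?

B

Round 1 first-place votes: A 16, B 15, C 9, D 3. A and B advance.
Runoff: A is ranked above B on 16 ballots, B above A on 27.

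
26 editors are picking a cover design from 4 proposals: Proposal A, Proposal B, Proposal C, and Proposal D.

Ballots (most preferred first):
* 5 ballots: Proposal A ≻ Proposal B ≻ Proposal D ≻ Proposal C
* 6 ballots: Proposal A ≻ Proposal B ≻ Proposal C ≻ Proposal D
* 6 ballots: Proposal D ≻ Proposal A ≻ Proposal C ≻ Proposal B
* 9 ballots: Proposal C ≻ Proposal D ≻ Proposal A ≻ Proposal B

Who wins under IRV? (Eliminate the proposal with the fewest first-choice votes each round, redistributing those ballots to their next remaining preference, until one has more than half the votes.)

Proposal A

Round 1: Proposal A 11, Proposal B 0, Proposal C 9, Proposal D 6. Proposal B eliminated.
Round 2: Proposal A 11, Proposal C 9, Proposal D 6. Proposal D eliminated.
Round 3: Proposal A 17, Proposal C 9. Proposal A has a majority (≥14).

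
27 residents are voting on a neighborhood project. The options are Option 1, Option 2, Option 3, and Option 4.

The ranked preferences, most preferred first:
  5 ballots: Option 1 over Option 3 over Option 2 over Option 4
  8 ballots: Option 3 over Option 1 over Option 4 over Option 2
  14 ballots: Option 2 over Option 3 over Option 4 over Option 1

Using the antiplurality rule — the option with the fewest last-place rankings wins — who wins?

Option 3

Last-place votes: Option 1 14, Option 2 8, Option 3 0, Option 4 5.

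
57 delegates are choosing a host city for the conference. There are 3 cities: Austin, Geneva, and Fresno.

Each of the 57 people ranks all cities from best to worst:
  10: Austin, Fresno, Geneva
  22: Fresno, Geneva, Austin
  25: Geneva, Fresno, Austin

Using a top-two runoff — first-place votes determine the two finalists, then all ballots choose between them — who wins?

Fresno

Round 1 first-place votes: Austin 10, Geneva 25, Fresno 22. Geneva and Fresno advance.
Runoff: Geneva is ranked above Fresno on 25 ballots, Fresno above Geneva on 32.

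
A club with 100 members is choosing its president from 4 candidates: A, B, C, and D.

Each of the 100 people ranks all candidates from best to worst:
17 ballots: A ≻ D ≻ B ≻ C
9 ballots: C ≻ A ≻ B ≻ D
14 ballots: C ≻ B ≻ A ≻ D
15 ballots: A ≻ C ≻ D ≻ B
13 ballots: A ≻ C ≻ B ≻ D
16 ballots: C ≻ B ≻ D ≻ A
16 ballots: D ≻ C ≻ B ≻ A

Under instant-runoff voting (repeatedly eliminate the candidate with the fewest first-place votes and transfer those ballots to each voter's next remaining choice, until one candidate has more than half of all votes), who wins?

Round 1: A 45, B 0, C 39, D 16. B eliminated.
Round 2: A 45, C 39, D 16. D eliminated.
Round 3: A 45, C 55. C has a majority (≥51).

C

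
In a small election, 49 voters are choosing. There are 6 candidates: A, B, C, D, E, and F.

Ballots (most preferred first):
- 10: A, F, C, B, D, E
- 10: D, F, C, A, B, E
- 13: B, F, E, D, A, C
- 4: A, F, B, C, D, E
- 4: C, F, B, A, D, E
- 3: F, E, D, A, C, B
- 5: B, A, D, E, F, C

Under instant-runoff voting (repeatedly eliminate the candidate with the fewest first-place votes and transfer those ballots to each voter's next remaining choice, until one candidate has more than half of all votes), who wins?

A

Round 1: A 14, B 18, C 4, D 10, E 0, F 3. E eliminated.
Round 2: A 14, B 18, C 4, D 10, F 3. F eliminated.
Round 3: A 14, B 18, C 4, D 13. C eliminated.
Round 4: A 14, B 22, D 13. D eliminated.
Round 5: A 27, B 22. A has a majority (≥25).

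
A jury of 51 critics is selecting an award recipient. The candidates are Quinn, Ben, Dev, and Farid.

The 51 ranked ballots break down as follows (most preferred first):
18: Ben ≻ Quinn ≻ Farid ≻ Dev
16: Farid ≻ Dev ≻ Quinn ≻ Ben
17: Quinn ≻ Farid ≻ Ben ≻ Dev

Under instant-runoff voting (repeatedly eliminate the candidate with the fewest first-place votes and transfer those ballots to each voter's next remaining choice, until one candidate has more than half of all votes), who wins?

Round 1: Quinn 17, Ben 18, Dev 0, Farid 16. Dev eliminated.
Round 2: Quinn 17, Ben 18, Farid 16. Farid eliminated.
Round 3: Quinn 33, Ben 18. Quinn has a majority (≥26).

Quinn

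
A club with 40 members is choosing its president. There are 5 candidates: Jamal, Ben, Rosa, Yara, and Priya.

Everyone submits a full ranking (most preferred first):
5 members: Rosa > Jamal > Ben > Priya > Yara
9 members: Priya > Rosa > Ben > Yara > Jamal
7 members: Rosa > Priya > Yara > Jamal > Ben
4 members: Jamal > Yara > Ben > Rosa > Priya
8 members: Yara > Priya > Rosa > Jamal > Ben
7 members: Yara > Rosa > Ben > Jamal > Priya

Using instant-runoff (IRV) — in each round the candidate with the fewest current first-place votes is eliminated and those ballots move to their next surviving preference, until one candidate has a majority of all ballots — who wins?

Rosa

Round 1: Jamal 4, Ben 0, Rosa 12, Yara 15, Priya 9. Ben eliminated.
Round 2: Jamal 4, Rosa 12, Yara 15, Priya 9. Jamal eliminated.
Round 3: Rosa 12, Yara 19, Priya 9. Priya eliminated.
Round 4: Rosa 21, Yara 19. Rosa has a majority (≥21).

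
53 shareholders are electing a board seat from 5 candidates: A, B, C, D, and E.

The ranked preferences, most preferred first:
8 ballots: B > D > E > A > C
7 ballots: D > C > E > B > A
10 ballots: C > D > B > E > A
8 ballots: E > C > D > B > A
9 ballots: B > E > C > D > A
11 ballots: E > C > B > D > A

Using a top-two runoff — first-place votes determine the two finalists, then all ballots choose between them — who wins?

Round 1 first-place votes: A 0, B 17, C 10, D 7, E 19. E and B advance.
Runoff: E is ranked above B on 26 ballots, B above E on 27.

B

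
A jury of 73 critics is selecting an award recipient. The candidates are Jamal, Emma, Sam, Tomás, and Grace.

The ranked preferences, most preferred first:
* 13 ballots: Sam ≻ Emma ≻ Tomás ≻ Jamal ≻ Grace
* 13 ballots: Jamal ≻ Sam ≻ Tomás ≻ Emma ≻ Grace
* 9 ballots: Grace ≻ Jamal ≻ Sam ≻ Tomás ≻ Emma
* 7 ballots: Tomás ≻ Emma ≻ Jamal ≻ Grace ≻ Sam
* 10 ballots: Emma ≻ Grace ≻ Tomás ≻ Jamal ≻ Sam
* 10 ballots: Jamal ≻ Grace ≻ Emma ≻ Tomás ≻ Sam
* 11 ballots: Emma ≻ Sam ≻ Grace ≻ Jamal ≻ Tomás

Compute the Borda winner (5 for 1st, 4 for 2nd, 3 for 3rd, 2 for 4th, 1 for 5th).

Jamal: 13×2 + 13×5 + 9×4 + 7×3 + 10×2 + 10×5 + 11×2 = 240
Emma: 13×4 + 13×2 + 9×1 + 7×4 + 10×5 + 10×3 + 11×5 = 250
Sam: 13×5 + 13×4 + 9×3 + 7×1 + 10×1 + 10×1 + 11×4 = 215
Tomás: 13×3 + 13×3 + 9×2 + 7×5 + 10×3 + 10×2 + 11×1 = 192
Grace: 13×1 + 13×1 + 9×5 + 7×2 + 10×4 + 10×4 + 11×3 = 198

Emma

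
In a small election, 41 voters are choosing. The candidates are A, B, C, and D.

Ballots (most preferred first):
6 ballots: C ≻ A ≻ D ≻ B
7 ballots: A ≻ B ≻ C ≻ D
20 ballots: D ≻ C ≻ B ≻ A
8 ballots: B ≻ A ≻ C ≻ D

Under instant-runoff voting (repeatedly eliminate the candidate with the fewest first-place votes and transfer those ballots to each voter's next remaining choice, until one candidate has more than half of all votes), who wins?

A

Round 1: A 7, B 8, C 6, D 20. C eliminated.
Round 2: A 13, B 8, D 20. B eliminated.
Round 3: A 21, D 20. A has a majority (≥21).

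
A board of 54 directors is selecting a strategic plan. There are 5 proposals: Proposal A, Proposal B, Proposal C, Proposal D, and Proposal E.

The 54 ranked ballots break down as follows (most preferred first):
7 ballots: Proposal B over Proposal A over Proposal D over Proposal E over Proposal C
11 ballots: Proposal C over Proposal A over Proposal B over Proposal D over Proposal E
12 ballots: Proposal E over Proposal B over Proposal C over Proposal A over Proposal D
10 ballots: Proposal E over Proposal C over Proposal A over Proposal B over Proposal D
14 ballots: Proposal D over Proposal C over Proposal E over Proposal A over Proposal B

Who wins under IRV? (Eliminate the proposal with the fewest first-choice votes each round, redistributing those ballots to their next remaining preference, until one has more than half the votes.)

Round 1: Proposal A 0, Proposal B 7, Proposal C 11, Proposal D 14, Proposal E 22. Proposal A eliminated.
Round 2: Proposal B 7, Proposal C 11, Proposal D 14, Proposal E 22. Proposal B eliminated.
Round 3: Proposal C 11, Proposal D 21, Proposal E 22. Proposal C eliminated.
Round 4: Proposal D 32, Proposal E 22. Proposal D has a majority (≥28).

Proposal D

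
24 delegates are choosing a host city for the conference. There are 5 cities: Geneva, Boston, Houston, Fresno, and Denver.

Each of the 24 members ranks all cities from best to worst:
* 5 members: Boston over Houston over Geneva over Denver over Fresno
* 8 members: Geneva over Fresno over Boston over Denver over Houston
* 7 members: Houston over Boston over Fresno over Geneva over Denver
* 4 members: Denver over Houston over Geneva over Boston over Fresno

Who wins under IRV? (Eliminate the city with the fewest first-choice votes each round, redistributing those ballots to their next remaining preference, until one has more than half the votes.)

Houston

Round 1: Geneva 8, Boston 5, Houston 7, Fresno 0, Denver 4. Fresno eliminated.
Round 2: Geneva 8, Boston 5, Houston 7, Denver 4. Denver eliminated.
Round 3: Geneva 8, Boston 5, Houston 11. Boston eliminated.
Round 4: Geneva 8, Houston 16. Houston has a majority (≥13).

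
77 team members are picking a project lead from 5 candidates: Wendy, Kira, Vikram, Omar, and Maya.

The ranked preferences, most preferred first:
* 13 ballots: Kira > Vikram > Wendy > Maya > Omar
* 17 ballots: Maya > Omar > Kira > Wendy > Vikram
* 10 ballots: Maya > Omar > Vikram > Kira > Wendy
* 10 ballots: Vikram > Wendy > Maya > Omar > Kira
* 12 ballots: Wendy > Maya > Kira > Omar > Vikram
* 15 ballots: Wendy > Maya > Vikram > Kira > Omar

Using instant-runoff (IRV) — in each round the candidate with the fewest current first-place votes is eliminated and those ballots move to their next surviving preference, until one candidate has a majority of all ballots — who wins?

Round 1: Wendy 27, Kira 13, Vikram 10, Omar 0, Maya 27. Omar eliminated.
Round 2: Wendy 27, Kira 13, Vikram 10, Maya 27. Vikram eliminated.
Round 3: Wendy 37, Kira 13, Maya 27. Kira eliminated.
Round 4: Wendy 50, Maya 27. Wendy has a majority (≥39).

Wendy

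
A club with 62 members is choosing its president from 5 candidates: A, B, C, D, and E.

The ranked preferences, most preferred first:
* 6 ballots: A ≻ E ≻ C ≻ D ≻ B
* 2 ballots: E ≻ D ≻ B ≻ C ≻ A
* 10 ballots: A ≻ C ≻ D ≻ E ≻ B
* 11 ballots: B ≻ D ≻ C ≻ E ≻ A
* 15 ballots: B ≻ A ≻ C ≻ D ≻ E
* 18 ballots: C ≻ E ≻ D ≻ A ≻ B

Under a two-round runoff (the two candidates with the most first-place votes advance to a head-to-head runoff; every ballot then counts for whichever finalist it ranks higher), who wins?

C

Round 1 first-place votes: A 16, B 26, C 18, D 0, E 2. B and C advance.
Runoff: B is ranked above C on 28 ballots, C above B on 34.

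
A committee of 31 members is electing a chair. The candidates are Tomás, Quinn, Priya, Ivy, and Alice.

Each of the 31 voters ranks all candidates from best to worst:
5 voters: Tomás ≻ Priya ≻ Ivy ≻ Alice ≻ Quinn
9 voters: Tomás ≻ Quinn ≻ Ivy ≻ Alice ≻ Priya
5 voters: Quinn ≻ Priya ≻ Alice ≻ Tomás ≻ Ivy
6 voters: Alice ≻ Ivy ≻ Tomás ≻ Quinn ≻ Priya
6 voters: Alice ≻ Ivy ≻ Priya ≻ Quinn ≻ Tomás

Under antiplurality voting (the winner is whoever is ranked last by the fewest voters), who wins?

Last-place votes: Tomás 6, Quinn 5, Priya 15, Ivy 5, Alice 0.

Alice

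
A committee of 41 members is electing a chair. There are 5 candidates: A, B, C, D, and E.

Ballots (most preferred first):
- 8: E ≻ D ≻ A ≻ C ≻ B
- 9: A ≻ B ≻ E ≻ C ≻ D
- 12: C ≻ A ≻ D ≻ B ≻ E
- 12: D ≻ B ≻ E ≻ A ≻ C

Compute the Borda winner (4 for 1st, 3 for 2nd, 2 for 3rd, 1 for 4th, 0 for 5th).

A

A: 8×2 + 9×4 + 12×3 + 12×1 = 100
B: 8×0 + 9×3 + 12×1 + 12×3 = 75
C: 8×1 + 9×1 + 12×4 + 12×0 = 65
D: 8×3 + 9×0 + 12×2 + 12×4 = 96
E: 8×4 + 9×2 + 12×0 + 12×2 = 74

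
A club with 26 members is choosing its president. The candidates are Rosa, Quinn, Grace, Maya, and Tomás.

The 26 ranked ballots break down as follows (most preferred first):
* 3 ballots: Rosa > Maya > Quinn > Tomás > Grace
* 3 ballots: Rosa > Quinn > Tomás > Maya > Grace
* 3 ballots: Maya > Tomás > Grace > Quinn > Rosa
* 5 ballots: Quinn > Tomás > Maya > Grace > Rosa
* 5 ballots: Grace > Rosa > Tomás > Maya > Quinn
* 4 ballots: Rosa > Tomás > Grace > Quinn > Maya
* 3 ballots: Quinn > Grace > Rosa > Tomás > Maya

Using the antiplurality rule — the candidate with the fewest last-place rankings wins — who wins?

Last-place votes: Rosa 8, Quinn 5, Grace 6, Maya 7, Tomás 0.

Tomás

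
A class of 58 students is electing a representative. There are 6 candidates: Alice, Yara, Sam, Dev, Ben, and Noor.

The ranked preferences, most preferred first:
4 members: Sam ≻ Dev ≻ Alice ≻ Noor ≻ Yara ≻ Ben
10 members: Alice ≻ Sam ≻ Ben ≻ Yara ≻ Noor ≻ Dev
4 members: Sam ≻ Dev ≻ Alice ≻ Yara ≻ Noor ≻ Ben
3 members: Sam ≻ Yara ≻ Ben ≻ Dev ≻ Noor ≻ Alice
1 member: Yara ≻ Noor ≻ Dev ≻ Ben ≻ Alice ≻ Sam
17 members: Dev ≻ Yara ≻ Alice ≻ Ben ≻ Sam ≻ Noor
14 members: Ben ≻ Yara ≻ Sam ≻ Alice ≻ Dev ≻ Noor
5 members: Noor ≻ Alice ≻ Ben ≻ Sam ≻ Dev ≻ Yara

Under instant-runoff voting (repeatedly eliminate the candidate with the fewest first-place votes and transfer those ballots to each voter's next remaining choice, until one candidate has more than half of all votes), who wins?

Round 1: Alice 10, Yara 1, Sam 11, Dev 17, Ben 14, Noor 5. Yara eliminated.
Round 2: Alice 10, Sam 11, Dev 17, Ben 14, Noor 6. Noor eliminated.
Round 3: Alice 15, Sam 11, Dev 18, Ben 14. Sam eliminated.
Round 4: Alice 15, Dev 26, Ben 17. Alice eliminated.
Round 5: Dev 26, Ben 32. Ben has a majority (≥30).

Ben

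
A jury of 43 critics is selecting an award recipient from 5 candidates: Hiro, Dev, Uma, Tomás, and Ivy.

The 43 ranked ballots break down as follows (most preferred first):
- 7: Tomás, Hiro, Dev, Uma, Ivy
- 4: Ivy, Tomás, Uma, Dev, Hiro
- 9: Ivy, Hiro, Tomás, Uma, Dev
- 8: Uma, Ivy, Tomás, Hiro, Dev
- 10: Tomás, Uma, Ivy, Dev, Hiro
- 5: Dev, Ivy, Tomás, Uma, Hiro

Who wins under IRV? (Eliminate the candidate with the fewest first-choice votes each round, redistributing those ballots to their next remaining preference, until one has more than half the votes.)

Round 1: Hiro 0, Dev 5, Uma 8, Tomás 17, Ivy 13. Hiro eliminated.
Round 2: Dev 5, Uma 8, Tomás 17, Ivy 13. Dev eliminated.
Round 3: Uma 8, Tomás 17, Ivy 18. Uma eliminated.
Round 4: Tomás 17, Ivy 26. Ivy has a majority (≥22).

Ivy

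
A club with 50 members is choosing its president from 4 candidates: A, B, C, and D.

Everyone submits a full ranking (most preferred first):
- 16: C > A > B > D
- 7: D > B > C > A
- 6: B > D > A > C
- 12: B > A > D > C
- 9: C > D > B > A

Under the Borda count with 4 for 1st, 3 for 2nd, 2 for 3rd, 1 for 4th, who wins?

B

A: 16×3 + 7×1 + 6×2 + 12×3 + 9×1 = 112
B: 16×2 + 7×3 + 6×4 + 12×4 + 9×2 = 143
C: 16×4 + 7×2 + 6×1 + 12×1 + 9×4 = 132
D: 16×1 + 7×4 + 6×3 + 12×2 + 9×3 = 113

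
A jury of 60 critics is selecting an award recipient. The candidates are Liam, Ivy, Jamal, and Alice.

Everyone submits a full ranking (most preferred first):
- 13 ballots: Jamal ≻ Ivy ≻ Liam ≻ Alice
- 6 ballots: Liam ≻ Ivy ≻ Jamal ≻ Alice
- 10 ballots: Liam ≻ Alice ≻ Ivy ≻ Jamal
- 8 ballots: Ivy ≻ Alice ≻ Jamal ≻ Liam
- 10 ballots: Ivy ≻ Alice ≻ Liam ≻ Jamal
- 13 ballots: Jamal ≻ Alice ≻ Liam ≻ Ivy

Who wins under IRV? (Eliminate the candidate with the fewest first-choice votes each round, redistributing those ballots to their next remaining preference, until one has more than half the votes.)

Ivy

Round 1: Liam 16, Ivy 18, Jamal 26, Alice 0. Alice eliminated.
Round 2: Liam 16, Ivy 18, Jamal 26. Liam eliminated.
Round 3: Ivy 34, Jamal 26. Ivy has a majority (≥31).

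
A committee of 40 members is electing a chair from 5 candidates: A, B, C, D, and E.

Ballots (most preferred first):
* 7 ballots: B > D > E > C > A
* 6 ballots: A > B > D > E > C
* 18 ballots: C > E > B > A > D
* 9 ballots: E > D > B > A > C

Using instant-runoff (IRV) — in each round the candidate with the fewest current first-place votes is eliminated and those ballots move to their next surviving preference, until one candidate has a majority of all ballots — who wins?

Round 1: A 6, B 7, C 18, D 0, E 9. D eliminated.
Round 2: A 6, B 7, C 18, E 9. A eliminated.
Round 3: B 13, C 18, E 9. E eliminated.
Round 4: B 22, C 18. B has a majority (≥21).

B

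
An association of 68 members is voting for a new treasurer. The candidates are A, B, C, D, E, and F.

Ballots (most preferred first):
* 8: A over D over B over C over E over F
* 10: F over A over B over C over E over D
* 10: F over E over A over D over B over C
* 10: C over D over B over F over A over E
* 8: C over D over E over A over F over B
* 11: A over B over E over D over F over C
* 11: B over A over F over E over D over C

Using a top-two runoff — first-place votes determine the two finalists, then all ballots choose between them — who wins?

A

Round 1 first-place votes: A 19, B 11, C 18, D 0, E 0, F 20. F and A advance.
Runoff: F is ranked above A on 30 ballots, A above F on 38.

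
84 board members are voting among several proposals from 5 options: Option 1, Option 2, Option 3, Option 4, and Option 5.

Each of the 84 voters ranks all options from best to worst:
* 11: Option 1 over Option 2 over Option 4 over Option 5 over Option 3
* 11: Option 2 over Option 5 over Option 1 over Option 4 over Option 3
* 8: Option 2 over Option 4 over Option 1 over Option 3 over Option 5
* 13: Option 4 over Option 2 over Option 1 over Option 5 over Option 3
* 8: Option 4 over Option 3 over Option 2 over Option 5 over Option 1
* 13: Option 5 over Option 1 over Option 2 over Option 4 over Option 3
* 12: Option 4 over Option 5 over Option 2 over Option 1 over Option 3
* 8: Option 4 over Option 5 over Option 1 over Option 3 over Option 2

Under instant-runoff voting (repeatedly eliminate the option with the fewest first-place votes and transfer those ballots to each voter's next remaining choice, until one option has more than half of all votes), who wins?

Option 2

Round 1: Option 1 11, Option 2 19, Option 3 0, Option 4 41, Option 5 13. Option 3 eliminated.
Round 2: Option 1 11, Option 2 19, Option 4 41, Option 5 13. Option 1 eliminated.
Round 3: Option 2 30, Option 4 41, Option 5 13. Option 5 eliminated.
Round 4: Option 2 43, Option 4 41. Option 2 has a majority (≥43).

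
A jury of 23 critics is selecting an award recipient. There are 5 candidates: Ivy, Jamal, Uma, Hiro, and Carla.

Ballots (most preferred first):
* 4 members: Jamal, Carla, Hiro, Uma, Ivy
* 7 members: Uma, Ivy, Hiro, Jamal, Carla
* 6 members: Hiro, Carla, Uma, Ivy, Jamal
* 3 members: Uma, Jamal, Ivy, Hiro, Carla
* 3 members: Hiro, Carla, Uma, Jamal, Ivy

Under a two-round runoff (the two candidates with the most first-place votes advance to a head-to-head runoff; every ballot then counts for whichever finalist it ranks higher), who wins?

Round 1 first-place votes: Ivy 0, Jamal 4, Uma 10, Hiro 9, Carla 0. Uma and Hiro advance.
Runoff: Uma is ranked above Hiro on 10 ballots, Hiro above Uma on 13.

Hiro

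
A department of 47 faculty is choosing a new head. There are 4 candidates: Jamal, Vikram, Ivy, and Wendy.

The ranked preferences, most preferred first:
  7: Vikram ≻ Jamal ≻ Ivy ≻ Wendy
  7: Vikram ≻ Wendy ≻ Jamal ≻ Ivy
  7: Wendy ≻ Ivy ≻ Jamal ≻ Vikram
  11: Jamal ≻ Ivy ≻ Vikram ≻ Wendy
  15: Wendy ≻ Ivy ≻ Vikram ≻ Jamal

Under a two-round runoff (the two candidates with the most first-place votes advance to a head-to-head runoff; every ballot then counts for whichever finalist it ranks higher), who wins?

Vikram

Round 1 first-place votes: Jamal 11, Vikram 14, Ivy 0, Wendy 22. Wendy and Vikram advance.
Runoff: Wendy is ranked above Vikram on 22 ballots, Vikram above Wendy on 25.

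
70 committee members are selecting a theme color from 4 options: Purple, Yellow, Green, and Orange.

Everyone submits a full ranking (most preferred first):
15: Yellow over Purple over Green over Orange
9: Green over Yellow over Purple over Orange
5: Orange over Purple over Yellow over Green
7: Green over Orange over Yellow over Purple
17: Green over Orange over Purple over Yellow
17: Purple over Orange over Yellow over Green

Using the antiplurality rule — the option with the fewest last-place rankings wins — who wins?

Last-place votes: Purple 7, Yellow 17, Green 22, Orange 24.

Purple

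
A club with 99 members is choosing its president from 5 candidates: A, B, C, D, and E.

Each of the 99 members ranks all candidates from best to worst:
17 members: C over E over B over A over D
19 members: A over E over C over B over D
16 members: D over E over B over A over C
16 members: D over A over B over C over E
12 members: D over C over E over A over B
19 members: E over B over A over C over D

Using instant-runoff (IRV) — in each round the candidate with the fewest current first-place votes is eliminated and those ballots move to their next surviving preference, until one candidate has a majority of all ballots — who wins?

Round 1: A 19, B 0, C 17, D 44, E 19. B eliminated.
Round 2: A 19, C 17, D 44, E 19. C eliminated.
Round 3: A 19, D 44, E 36. A eliminated.
Round 4: D 44, E 55. E has a majority (≥50).

E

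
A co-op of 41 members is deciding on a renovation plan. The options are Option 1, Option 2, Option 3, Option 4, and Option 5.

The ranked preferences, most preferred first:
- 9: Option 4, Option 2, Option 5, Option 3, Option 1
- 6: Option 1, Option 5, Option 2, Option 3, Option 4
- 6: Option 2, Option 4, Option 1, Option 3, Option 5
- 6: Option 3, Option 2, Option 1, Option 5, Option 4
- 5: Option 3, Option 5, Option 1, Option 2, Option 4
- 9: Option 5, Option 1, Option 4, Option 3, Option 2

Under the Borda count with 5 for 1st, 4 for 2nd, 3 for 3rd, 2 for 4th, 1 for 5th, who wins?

Option 5

Option 1: 9×1 + 6×5 + 6×3 + 6×3 + 5×3 + 9×4 = 126
Option 2: 9×4 + 6×3 + 6×5 + 6×4 + 5×2 + 9×1 = 127
Option 3: 9×2 + 6×2 + 6×2 + 6×5 + 5×5 + 9×2 = 115
Option 4: 9×5 + 6×1 + 6×4 + 6×1 + 5×1 + 9×3 = 113
Option 5: 9×3 + 6×4 + 6×1 + 6×2 + 5×4 + 9×5 = 134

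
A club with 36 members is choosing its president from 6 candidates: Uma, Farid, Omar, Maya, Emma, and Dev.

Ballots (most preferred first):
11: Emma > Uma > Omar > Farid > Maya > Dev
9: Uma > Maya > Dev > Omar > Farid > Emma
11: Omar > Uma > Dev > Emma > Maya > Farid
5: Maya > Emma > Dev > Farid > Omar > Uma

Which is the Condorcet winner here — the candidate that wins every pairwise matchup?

Uma vs Farid: 31–5
Uma vs Omar: 20–16
Uma vs Maya: 31–5
Uma vs Emma: 20–16
Uma vs Dev: 31–5
Uma beats every other candidate.

Uma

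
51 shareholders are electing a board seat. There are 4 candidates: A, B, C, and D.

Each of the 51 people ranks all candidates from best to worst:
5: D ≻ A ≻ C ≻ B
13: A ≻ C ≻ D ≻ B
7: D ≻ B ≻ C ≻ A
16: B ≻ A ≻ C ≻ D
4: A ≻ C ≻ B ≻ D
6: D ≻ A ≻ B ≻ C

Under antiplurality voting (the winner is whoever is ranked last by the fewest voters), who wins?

Last-place votes: A 7, B 18, C 6, D 20.

C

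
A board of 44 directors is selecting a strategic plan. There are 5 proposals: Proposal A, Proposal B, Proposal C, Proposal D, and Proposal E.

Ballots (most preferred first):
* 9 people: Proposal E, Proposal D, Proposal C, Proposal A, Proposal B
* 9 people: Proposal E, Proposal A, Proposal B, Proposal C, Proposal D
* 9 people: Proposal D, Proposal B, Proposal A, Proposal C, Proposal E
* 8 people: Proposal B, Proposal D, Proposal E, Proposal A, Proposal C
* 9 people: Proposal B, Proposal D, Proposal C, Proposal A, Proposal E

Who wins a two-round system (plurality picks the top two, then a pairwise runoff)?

Proposal B

Round 1 first-place votes: Proposal A 0, Proposal B 17, Proposal C 0, Proposal D 9, Proposal E 18. Proposal E and Proposal B advance.
Runoff: Proposal E is ranked above Proposal B on 18 ballots, Proposal B above Proposal E on 26.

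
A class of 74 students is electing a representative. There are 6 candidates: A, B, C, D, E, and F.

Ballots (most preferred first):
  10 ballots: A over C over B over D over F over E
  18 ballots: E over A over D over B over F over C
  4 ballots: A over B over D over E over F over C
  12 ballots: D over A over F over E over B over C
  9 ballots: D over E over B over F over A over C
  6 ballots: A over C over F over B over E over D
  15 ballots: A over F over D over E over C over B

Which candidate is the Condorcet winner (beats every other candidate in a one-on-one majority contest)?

A vs B: 65–9
A vs C: 74–0
A vs D: 53–21
A vs E: 47–27
A vs F: 65–9
A beats every other candidate.

A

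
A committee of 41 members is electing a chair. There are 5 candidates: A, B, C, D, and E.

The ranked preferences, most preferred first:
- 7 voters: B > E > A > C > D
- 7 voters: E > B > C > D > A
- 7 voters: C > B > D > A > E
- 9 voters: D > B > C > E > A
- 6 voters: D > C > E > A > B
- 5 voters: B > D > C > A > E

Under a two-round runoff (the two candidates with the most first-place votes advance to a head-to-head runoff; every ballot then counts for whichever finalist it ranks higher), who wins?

Round 1 first-place votes: A 0, B 12, C 7, D 15, E 7. D and B advance.
Runoff: D is ranked above B on 15 ballots, B above D on 26.

B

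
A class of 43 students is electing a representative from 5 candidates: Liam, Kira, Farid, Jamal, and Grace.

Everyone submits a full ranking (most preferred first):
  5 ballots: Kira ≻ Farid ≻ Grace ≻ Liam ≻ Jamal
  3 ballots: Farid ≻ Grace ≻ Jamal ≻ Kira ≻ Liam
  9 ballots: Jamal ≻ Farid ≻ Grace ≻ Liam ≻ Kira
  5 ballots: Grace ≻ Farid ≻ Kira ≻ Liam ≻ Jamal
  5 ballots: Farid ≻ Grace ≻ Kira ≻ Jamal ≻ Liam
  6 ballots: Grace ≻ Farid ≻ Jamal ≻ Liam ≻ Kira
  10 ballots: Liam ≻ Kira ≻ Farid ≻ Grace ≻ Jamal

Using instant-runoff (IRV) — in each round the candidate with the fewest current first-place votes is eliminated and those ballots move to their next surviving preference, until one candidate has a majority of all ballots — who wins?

Farid

Round 1: Liam 10, Kira 5, Farid 8, Jamal 9, Grace 11. Kira eliminated.
Round 2: Liam 10, Farid 13, Jamal 9, Grace 11. Jamal eliminated.
Round 3: Liam 10, Farid 22, Grace 11. Farid has a majority (≥22).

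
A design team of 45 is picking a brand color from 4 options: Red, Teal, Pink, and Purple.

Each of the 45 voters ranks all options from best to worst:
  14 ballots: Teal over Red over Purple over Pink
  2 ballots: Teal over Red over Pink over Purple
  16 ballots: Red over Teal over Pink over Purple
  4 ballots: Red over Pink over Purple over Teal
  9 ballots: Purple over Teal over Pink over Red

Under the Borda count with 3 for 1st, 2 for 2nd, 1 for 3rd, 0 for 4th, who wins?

Red: 14×2 + 2×2 + 16×3 + 4×3 + 9×0 = 92
Teal: 14×3 + 2×3 + 16×2 + 4×0 + 9×2 = 98
Pink: 14×0 + 2×1 + 16×1 + 4×2 + 9×1 = 35
Purple: 14×1 + 2×0 + 16×0 + 4×1 + 9×3 = 45

Teal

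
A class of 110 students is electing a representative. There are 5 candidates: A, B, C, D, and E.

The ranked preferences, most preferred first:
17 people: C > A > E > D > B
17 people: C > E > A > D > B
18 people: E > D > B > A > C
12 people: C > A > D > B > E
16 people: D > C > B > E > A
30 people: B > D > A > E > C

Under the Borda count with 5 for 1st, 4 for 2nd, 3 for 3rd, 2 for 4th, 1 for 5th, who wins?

A: 17×4 + 17×3 + 18×2 + 12×4 + 16×1 + 30×3 = 309
B: 17×1 + 17×1 + 18×3 + 12×2 + 16×3 + 30×5 = 310
C: 17×5 + 17×5 + 18×1 + 12×5 + 16×4 + 30×1 = 342
D: 17×2 + 17×2 + 18×4 + 12×3 + 16×5 + 30×4 = 376
E: 17×3 + 17×4 + 18×5 + 12×1 + 16×2 + 30×2 = 313

D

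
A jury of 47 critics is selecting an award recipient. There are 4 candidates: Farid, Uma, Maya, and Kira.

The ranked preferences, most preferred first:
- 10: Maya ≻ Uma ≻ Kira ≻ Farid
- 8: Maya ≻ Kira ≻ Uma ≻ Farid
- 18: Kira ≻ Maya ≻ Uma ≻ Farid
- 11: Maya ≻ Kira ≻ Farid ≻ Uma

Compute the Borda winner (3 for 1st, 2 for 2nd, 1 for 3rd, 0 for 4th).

Farid: 10×0 + 8×0 + 18×0 + 11×1 = 11
Uma: 10×2 + 8×1 + 18×1 + 11×0 = 46
Maya: 10×3 + 8×3 + 18×2 + 11×3 = 123
Kira: 10×1 + 8×2 + 18×3 + 11×2 = 102

Maya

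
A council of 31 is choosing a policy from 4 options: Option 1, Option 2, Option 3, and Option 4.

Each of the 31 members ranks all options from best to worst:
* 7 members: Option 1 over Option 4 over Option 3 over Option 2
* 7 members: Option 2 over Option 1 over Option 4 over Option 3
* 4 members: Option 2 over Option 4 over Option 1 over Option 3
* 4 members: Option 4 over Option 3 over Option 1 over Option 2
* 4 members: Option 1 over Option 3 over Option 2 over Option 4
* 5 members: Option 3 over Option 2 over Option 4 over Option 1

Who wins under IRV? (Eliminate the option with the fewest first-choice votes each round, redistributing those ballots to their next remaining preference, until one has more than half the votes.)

Option 2

Round 1: Option 1 11, Option 2 11, Option 3 5, Option 4 4. Option 4 eliminated.
Round 2: Option 1 11, Option 2 11, Option 3 9. Option 3 eliminated.
Round 3: Option 1 15, Option 2 16. Option 2 has a majority (≥16).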